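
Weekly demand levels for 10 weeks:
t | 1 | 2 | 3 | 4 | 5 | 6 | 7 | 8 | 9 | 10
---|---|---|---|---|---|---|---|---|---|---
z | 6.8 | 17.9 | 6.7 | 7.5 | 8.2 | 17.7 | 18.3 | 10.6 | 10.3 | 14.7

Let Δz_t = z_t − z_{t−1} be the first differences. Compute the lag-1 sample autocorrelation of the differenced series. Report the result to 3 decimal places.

-0.287

First differences Δz: 11.1, -11.2, 0.8, 0.7, 9.5, 0.6, -7.7, -0.3, 4.4
Mean of differences = 0.8778
Numerator Σ(Δz_t−Δz̄)(Δz_{t+1}−Δz̄) = -118.0994
Denominator Σ(Δz_t−Δz̄)² = 412.1956
r_1(Δz) = -118.0994 / 412.1956 = -0.287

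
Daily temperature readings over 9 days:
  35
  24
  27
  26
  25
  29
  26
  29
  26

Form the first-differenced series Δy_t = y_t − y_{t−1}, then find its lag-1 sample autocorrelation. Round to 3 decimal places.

-0.392

First differences Δy: -11, 3, -1, -1, 4, -3, 3, -3
Mean of differences = -1.1250
Numerator Σ(Δy_t−Δȳ)(Δy_{t+1}−Δȳ) = -64.6406
Denominator Σ(Δy_t−Δȳ)² = 164.8750
r_1(Δy) = -64.6406 / 164.8750 = -0.392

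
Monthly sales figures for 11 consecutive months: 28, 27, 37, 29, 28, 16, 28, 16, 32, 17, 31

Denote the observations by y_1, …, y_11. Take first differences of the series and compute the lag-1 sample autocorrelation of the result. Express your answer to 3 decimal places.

First differences Δy: -1, 10, -8, -1, -12, 12, -12, 16, -15, 14
Mean of differences = 0.3000
Numerator Σ(Δy_t−Δȳ)(Δy_{t+1}−Δȳ) = -997.0900
Denominator Σ(Δy_t−Δȳ)² = 1274.1000
r_1(Δy) = -997.0900 / 1274.1000 = -0.783

-0.783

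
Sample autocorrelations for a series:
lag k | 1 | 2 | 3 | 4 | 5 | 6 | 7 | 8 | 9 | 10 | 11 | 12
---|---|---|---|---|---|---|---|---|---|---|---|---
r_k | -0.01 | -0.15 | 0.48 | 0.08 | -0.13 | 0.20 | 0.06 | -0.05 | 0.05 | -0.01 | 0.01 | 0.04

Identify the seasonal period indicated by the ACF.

The largest autocorrelation is r_3 = 0.48, with a weaker echo at lag 6 (0.20); the remaining lags stay at or below 0.08.
The dominant spike at lag 3 indicates a seasonal period of 3.

3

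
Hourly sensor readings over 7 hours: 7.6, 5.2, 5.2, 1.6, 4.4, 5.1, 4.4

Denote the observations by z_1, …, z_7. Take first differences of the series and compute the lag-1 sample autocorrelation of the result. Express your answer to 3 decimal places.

First differences Δz: -2.4, 0.0, -3.6, 2.8, 0.7, -0.7
Mean of differences = -0.5333
Numerator Σ(Δz_t−Δz̄)(Δz_{t+1}−Δz̄) = -8.9478
Denominator Σ(Δz_t−Δz̄)² = 25.8333
r_1(Δz) = -8.9478 / 25.8333 = -0.346

-0.346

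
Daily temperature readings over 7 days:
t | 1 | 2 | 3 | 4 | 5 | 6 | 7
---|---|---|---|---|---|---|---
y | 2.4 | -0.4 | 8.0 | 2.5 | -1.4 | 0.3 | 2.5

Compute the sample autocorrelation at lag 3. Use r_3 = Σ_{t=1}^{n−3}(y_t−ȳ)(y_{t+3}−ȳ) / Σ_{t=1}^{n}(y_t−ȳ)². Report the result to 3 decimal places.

Mean ȳ = (2.4 − 0.4 + 8.0 + 2.5 − 1.4 + 0.3 + 2.5)/7 = 1.9857
Deviations from mean: 0.4143, -2.3857, 6.0143, 0.5143, -3.3857, -1.6857, 0.5143
Σ(y_t−ȳ)(y_{t+3}−ȳ) = (0.2131) + (8.0773) + (-10.1384) + (0.2645) = -1.5835
Denominator Σ(y_t−ȳ)² = 56.8686
r_3 = -1.5835 / 56.8686 = -0.028

-0.028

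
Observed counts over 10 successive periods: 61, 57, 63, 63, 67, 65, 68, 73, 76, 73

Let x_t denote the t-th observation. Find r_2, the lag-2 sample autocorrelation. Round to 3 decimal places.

Mean x̄ = (61 + 57 + 63 + 63 + 67 + 65 + 68 + 73 + 76 + 73)/10 = 66.6000
Numerator Σ_{t=1}^{8}(x_t−x̄)(x_{t+2}−x̄) = 103.4800
Denominator Σ(x_t−x̄)² = 324.4000
r_2 = 103.4800 / 324.4000 = 0.319

0.319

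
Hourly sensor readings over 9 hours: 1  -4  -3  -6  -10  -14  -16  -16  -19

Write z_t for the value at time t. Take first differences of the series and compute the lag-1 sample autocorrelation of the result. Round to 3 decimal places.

-0.275

First differences Δz: -5, 1, -3, -4, -4, -2, 0, -3
Mean of differences = -2.5000
Numerator Σ(Δz_t−Δz̄)(Δz_{t+1}−Δz̄) = -8.2500
Denominator Σ(Δz_t−Δz̄)² = 30.0000
r_1(Δz) = -8.2500 / 30.0000 = -0.275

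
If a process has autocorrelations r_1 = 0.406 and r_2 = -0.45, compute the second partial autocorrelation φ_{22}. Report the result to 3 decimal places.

φ_{22} = (r_2 − r_1²) / (1 − r_1²)
r_1² = (0.406)² = 0.164836
Numerator = -0.45 − 0.1648 = -0.6148; denominator = 1 − 0.1648 = 0.8352
φ_{22} = -0.6148 / 0.8352 = -0.736

-0.736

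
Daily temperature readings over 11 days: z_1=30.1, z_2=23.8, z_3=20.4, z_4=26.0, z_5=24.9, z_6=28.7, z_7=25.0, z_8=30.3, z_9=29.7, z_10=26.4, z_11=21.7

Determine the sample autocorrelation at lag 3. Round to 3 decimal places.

Mean z̄ = (30.1 + 23.8 + 20.4 + 26.0 + 24.9 + 28.7 + 25.0 + 30.3 + 29.7 + 26.4 + 21.7)/11 = 26.0909
Numerator Σ_{t=1}^{8}(z_t−z̄)(z_{t+3}−z̄) = -26.8002
Denominator Σ(z_t−z̄)² = 113.2491
r_3 = -26.8002 / 113.2491 = -0.237

-0.237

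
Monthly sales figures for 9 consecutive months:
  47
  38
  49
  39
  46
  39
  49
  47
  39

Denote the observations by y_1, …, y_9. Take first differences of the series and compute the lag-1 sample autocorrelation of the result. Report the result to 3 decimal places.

First differences Δy: -9, 11, -10, 7, -7, 10, -2, -8
Mean of differences = -1.0000
Numerator Σ(Δy_t−Δȳ)(Δy_{t+1}−Δȳ) = -394.0000
Denominator Σ(Δy_t−Δȳ)² = 560.0000
r_1(Δy) = -394.0000 / 560.0000 = -0.704

-0.704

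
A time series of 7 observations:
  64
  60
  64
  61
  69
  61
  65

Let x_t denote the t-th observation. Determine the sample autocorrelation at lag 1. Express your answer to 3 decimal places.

Mean x̄ = (64 + 60 + 64 + 61 + 69 + 61 + 65)/7 = 63.4286
Σ(x_t−x̄)(x_{t+1}−x̄) = (-1.9592) + (-1.9592) + (-1.3878) + (-13.5306) + (-13.5306) + (-3.8163) = -36.1837
Denominator Σ(x_t−x̄)² = 57.7143
r_1 = -36.1837 / 57.7143 = -0.627

-0.627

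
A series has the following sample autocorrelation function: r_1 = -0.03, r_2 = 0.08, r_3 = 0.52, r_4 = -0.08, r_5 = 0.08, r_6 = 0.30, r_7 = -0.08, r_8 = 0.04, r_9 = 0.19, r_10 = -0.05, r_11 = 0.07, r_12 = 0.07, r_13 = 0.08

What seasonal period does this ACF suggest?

The largest autocorrelation is r_3 = 0.52, with weaker echoes at lags 6 (0.30) and 9 (0.19); the remaining lags stay at or below 0.08.
The dominant spike at lag 3 indicates a seasonal period of 3.

3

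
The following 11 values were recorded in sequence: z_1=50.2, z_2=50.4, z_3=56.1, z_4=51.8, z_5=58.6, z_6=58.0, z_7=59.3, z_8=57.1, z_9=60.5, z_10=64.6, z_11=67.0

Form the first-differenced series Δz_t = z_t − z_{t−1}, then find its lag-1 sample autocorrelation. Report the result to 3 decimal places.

First differences Δz: 0.2, 5.7, -4.3, 6.8, -0.6, 1.3, -2.2, 3.4, 4.1, 2.4
Mean of differences = 1.6800
Numerator Σ(Δz_t−Δz̄)(Δz_{t+1}−Δz̄) = -70.7084
Denominator Σ(Δz_t−Δz̄)² = 110.0560
r_1(Δz) = -70.7084 / 110.0560 = -0.642

-0.642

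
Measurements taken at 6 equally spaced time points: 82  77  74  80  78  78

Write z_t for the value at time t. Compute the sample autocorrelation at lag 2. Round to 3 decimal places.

Mean z̄ = (82 + 77 + 74 + 80 + 78 + 78)/6 = 78.1667
Deviations from mean: 3.8333, -1.1667, -4.1667, 1.8333, -0.1667, -0.1667
Σ(z_t−z̄)(z_{t+2}−z̄) = (-15.9722) + (-2.1389) + (0.6944) + (-0.3056) = -17.7222
Denominator Σ(z_t−z̄)² = 36.8333
r_2 = -17.7222 / 36.8333 = -0.481

-0.481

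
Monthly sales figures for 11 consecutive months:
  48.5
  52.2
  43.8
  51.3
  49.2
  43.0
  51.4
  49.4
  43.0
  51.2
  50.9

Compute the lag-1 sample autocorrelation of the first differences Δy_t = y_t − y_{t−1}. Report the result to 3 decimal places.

-0.568

First differences Δy: 3.7, -8.4, 7.5, -2.1, -6.2, 8.4, -2.0, -6.4, 8.2, -0.3
Mean of differences = 0.2400
Numerator Σ(Δy_t−Δȳ)(Δy_{t+1}−Δȳ) = -207.6476
Denominator Σ(Δy_t−Δȳ)² = 365.6240
r_1(Δy) = -207.6476 / 365.6240 = -0.568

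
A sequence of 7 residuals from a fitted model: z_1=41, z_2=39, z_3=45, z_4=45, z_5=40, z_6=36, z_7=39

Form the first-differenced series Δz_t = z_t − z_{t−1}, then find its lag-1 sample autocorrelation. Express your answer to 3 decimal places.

-0.057

First differences Δz: -2, 6, 0, -5, -4, 3
Mean of differences = -0.3333
Numerator Σ(Δz_t−Δz̄)(Δz_{t+1}−Δz̄) = -5.1111
Denominator Σ(Δz_t−Δz̄)² = 89.3333
r_1(Δz) = -5.1111 / 89.3333 = -0.057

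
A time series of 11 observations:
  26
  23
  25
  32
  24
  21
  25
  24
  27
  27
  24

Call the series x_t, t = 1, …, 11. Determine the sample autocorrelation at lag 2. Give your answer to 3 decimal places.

-0.536

Mean x̄ = (26 + 23 + 25 + 32 + 24 + 21 + 25 + 24 + 27 + 27 + 24)/11 = 25.2727
Numerator Σ_{t=1}^{9}(x_t−x̄)(x_{t+2}−x̄) = -42.9669
Denominator Σ(x_t−x̄)² = 80.1818
r_2 = -42.9669 / 80.1818 = -0.536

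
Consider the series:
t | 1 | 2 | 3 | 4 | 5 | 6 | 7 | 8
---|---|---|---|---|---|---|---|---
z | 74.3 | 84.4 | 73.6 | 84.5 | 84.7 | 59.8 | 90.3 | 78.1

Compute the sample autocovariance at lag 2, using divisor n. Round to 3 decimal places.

-0.453

Mean z̄ = (74.3 + 84.4 + 73.6 + 84.5 + 84.7 + 59.8 + 90.3 + 78.1)/8 = 78.7125
Deviations: -4.4125, 5.6875, -5.1125, 5.7875, 5.9875, -18.9125, 11.5875, -0.6125
Σ_{t=1}^{6}(z_t−z̄)(z_{t+2}−z̄) = -3.6278
γ_2 = -3.6278 / 8 = -0.453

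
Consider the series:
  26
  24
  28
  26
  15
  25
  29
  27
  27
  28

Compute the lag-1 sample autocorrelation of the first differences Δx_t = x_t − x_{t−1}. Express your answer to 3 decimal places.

-0.274

First differences Δx: -2, 4, -2, -11, 10, 4, -2, 0, 1
Mean of differences = 0.2222
Numerator Σ(Δx_t−Δx̄)(Δx_{t+1}−Δx̄) = -72.7160
Denominator Σ(Δx_t−Δx̄)² = 265.5556
r_1(Δx) = -72.7160 / 265.5556 = -0.274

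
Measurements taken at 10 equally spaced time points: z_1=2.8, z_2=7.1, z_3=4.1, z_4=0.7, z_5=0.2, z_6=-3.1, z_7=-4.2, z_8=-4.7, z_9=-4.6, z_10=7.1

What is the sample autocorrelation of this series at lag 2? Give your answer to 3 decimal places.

0.093

Mean z̄ = (2.8 + 7.1 + 4.1 + 0.7 + 0.2 − 3.1 − 4.2 − 4.7 − 4.6 + 7.1)/10 = 0.5400
Numerator Σ_{t=1}^{8}(z_t−z̄)(z_{t+2}−z̄) = 17.9768
Denominator Σ(z_t−z̄)² = 193.5840
r_2 = 17.9768 / 193.5840 = 0.093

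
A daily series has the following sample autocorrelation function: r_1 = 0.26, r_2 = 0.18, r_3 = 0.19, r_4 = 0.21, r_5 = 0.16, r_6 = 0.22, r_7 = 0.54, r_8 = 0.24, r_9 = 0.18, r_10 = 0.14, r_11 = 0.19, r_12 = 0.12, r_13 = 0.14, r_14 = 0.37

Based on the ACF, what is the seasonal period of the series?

The largest autocorrelation is r_7 = 0.54, with a weaker echo at lag 14 (0.37); the remaining lags stay at or below 0.26. The elevated value at lag 1 (0.26), dropping to 0.18 at lag 2, reflects decaying short-term dependence rather than seasonality.
The dominant spike at lag 7 indicates a seasonal period of 7.

7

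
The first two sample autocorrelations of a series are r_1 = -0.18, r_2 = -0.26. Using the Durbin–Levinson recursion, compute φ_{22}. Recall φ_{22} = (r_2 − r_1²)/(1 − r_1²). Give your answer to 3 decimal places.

φ_{22} = (r_2 − r_1²) / (1 − r_1²)
r_1² = (-0.18)² = 0.0324
Numerator = -0.26 − 0.0324 = -0.2924; denominator = 1 − 0.0324 = 0.9676
φ_{22} = -0.2924 / 0.9676 = -0.302

-0.302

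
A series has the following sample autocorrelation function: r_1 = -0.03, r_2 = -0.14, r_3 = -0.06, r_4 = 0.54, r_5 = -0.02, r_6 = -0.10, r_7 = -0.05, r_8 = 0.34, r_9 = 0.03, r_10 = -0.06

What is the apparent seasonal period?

4

The largest autocorrelation is r_4 = 0.54, with a weaker echo at lag 8 (0.34); the remaining lags stay at or below 0.03.
The dominant spike at lag 4 indicates a seasonal period of 4.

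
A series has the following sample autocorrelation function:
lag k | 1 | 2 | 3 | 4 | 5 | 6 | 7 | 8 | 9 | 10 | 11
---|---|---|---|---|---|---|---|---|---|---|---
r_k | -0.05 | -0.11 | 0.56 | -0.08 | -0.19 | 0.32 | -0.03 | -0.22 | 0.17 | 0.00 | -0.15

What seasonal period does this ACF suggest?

The largest autocorrelation is r_3 = 0.56, with weaker echoes at lags 6 (0.32) and 9 (0.17); the remaining lags stay at or below 0.00.
The dominant spike at lag 3 indicates a seasonal period of 3.

3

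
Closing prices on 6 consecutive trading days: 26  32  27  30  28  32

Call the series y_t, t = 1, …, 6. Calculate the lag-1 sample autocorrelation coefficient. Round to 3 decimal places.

Mean ȳ = (26 + 32 + 27 + 30 + 28 + 32)/6 = 29.1667
Deviations from mean: -3.1667, 2.8333, -2.1667, 0.8333, -1.1667, 2.8333
Σ(y_t−ȳ)(y_{t+1}−ȳ) = (-8.9722) + (-6.1389) + (-1.8056) + (-0.9722) + (-3.3056) = -21.1944
Denominator Σ(y_t−ȳ)² = 32.8333
r_1 = -21.1944 / 32.8333 = -0.646

-0.646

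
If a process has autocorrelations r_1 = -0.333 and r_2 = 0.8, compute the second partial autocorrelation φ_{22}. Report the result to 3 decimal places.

0.775

φ_{22} = (r_2 − r_1²) / (1 − r_1²)
r_1² = (-0.333)² = 0.110889
Numerator = 0.8 − 0.1109 = 0.6891; denominator = 1 − 0.1109 = 0.8891
φ_{22} = 0.6891 / 0.8891 = 0.775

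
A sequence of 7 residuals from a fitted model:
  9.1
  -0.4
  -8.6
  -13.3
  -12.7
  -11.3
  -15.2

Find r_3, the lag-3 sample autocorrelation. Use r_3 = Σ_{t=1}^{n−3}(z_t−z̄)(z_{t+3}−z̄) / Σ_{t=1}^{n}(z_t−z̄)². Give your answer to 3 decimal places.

-0.183

Mean z̄ = (9.1 − 0.4 − 8.6 − 13.3 − 12.7 − 11.3 − 15.2)/7 = -7.4857
Deviations from mean: 16.5857, 7.0857, -1.1143, -5.8143, -5.2143, -3.8143, -7.7143
Numerator Σ_{t=1}^{4}(z_t−z̄)(z_{t+3}−z̄) = -84.2778
Denominator Σ(z_t−z̄)² = 461.5886
r_3 = -84.2778 / 461.5886 = -0.183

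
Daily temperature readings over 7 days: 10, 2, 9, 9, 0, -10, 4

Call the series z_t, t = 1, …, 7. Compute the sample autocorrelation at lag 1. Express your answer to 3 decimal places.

0.110

Mean z̄ = (10 + 2 + 9 + 9 + 0 − 10 + 4)/7 = 3.4286
Numerator Σ_{t=1}^{6}(z_t−z̄)(z_{t+1}−z̄) = 32.9592
Denominator Σ(z_t−z̄)² = 299.7143
r_1 = 32.9592 / 299.7143 = 0.110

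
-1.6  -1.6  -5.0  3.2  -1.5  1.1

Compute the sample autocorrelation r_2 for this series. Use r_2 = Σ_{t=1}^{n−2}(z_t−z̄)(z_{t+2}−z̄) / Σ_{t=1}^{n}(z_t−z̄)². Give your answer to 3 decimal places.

Mean z̄ = (-1.6 − 1.6 − 5.0 + 3.2 − 1.5 + 1.1)/6 = -0.9000
Deviations from mean: -0.7000, -0.7000, -4.1000, 4.1000, -0.6000, 2.0000
Numerator Σ_{t=1}^{4}(z_t−z̄)(z_{t+2}−z̄) = 10.6600
Denominator Σ(z_t−z̄)² = 38.9600
r_2 = 10.6600 / 38.9600 = 0.274

0.274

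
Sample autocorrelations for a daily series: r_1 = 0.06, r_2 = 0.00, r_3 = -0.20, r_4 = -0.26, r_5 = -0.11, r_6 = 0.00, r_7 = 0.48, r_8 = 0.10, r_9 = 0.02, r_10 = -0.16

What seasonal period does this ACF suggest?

7

The largest autocorrelation is r_7 = 0.48; the remaining lags stay at or below 0.10.
The dominant spike at lag 7 indicates a seasonal period of 7.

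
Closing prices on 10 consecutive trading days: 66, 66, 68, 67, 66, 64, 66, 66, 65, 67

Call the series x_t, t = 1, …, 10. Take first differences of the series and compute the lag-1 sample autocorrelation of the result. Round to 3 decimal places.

-0.259

First differences Δx: 0, 2, -1, -1, -2, 2, 0, -1, 2
Mean of differences = 0.1111
Numerator Σ(Δx_t−Δx̄)(Δx_{t+1}−Δx̄) = -4.9012
Denominator Σ(Δx_t−Δx̄)² = 18.8889
r_1(Δx) = -4.9012 / 18.8889 = -0.259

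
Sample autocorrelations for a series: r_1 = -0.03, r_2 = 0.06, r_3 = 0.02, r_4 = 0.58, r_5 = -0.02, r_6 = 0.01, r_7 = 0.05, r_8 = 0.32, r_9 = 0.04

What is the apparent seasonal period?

The largest autocorrelation is r_4 = 0.58, with a weaker echo at lag 8 (0.32); the remaining lags stay at or below 0.06.
The dominant spike at lag 4 indicates a seasonal period of 4.

4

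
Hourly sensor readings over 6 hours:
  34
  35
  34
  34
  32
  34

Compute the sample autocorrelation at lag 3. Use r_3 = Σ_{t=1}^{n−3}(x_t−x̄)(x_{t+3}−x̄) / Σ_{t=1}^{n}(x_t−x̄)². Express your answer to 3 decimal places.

Mean x̄ = (34 + 35 + 34 + 34 + 32 + 34)/6 = 33.8333
Numerator Σ_{t=1}^{3}(x_t−x̄)(x_{t+3}−x̄) = -2.0833
Denominator Σ(x_t−x̄)² = 4.8333
r_3 = -2.0833 / 4.8333 = -0.431

-0.431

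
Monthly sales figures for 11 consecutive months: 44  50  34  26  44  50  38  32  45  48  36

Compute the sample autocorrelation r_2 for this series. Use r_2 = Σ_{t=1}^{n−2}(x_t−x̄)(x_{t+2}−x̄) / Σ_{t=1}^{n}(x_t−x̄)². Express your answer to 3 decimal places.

-0.796

Mean x̄ = (44 + 50 + 34 + 26 + 44 + 50 + 38 + 32 + 45 + 48 + 36)/11 = 40.6364
Numerator Σ_{t=1}^{9}(x_t−x̄)(x_{t+2}−x̄) = -503.8099
Denominator Σ(x_t−x̄)² = 632.5455
r_2 = -503.8099 / 632.5455 = -0.796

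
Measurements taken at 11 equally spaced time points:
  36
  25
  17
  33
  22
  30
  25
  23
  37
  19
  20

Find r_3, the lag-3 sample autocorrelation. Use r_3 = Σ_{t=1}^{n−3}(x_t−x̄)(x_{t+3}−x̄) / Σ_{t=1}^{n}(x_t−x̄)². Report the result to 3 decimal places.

0.233

Mean x̄ = (36 + 25 + 17 + 33 + 22 + 30 + 25 + 23 + 37 + 19 + 20)/11 = 26.0909
Numerator Σ_{t=1}^{8}(x_t−x̄)(x_{t+3}−x̄) = 111.7025
Denominator Σ(x_t−x̄)² = 478.9091
r_3 = 111.7025 / 478.9091 = 0.233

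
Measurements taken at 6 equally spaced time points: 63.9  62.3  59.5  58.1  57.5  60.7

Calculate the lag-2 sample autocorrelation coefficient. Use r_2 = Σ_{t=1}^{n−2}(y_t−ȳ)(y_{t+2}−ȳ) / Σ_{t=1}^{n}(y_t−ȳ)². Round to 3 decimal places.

-0.191

Mean ȳ = (63.9 + 62.3 + 59.5 + 58.1 + 57.5 + 60.7)/6 = 60.3333
Deviations from mean: 3.5667, 1.9667, -0.8333, -2.2333, -2.8333, 0.3667
Numerator Σ_{t=1}^{4}(y_t−ȳ)(y_{t+2}−ȳ) = -5.8222
Denominator Σ(y_t−ȳ)² = 30.4333
r_2 = -5.8222 / 30.4333 = -0.191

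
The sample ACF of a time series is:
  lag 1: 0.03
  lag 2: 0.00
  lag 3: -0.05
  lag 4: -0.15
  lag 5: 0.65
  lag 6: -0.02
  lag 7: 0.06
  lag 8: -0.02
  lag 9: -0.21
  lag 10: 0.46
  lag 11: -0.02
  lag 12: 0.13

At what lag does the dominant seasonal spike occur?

5

The largest autocorrelation is r_5 = 0.65, with a weaker echo at lag 10 (0.46); the remaining lags stay at or below 0.13.
The dominant spike at lag 5 indicates a seasonal period of 5.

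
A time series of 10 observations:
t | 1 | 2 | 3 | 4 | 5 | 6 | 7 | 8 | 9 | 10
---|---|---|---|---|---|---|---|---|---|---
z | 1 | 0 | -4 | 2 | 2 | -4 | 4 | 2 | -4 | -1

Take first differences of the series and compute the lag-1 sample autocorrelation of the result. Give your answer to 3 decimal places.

First differences Δz: -1, -4, 6, 0, -6, 8, -2, -6, 3
Mean of differences = -0.2222
Numerator Σ(Δz_t−Δz̄)(Δz_{t+1}−Δz̄) = -90.9383
Denominator Σ(Δz_t−Δz̄)² = 201.5556
r_1(Δz) = -90.9383 / 201.5556 = -0.451

-0.451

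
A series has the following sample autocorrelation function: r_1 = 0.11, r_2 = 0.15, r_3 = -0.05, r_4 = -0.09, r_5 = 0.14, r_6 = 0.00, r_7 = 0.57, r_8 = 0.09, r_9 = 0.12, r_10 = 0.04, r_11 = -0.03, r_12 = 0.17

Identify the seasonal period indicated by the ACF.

7

The largest autocorrelation is r_7 = 0.57; the remaining lags stay at or below 0.17.
The dominant spike at lag 7 indicates a seasonal period of 7.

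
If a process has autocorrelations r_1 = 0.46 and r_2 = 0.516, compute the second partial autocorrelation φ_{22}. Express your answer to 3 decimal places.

φ_{22} = (r_2 − r_1²) / (1 − r_1²)
r_1² = (0.46)² = 0.2116
Numerator = 0.516 − 0.2116 = 0.3044; denominator = 1 − 0.2116 = 0.7884
φ_{22} = 0.3044 / 0.7884 = 0.386

0.386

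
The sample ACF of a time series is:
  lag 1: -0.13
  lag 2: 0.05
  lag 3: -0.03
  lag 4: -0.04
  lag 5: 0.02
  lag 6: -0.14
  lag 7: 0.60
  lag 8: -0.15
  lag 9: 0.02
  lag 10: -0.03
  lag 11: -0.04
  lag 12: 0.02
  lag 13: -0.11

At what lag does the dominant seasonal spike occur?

The largest autocorrelation is r_7 = 0.60; the remaining lags stay at or below 0.05.
The dominant spike at lag 7 indicates a seasonal period of 7.

7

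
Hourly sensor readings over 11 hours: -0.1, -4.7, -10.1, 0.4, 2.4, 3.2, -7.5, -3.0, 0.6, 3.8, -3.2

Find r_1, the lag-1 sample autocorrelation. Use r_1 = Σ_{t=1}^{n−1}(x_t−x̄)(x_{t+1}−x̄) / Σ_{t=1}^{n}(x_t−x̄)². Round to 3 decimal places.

0.060

Mean x̄ = (-0.1 − 4.7 − 10.1 + 0.4 + 2.4 + 3.2 − 7.5 − 3.0 + 0.6 + 3.8 − 3.2)/11 = -1.6545
Numerator Σ_{t=1}^{10}(x_t−x̄)(x_{t+1}−x̄) = 11.9698
Denominator Σ(x_t−x̄)² = 200.4473
r_1 = 11.9698 / 200.4473 = 0.060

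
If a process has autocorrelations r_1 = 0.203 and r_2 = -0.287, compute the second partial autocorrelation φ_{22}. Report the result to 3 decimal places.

-0.342

φ_{22} = (r_2 − r_1²) / (1 − r_1²)
r_1² = (0.203)² = 0.041209
Numerator = -0.287 − 0.0412 = -0.3282; denominator = 1 − 0.0412 = 0.9588
φ_{22} = -0.3282 / 0.9588 = -0.342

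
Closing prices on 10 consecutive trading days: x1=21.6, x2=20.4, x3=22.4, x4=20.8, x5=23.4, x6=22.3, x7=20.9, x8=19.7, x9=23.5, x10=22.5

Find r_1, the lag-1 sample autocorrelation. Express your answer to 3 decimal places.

-0.200

Mean x̄ = (21.6 + 20.4 + 22.4 + 20.8 + 23.4 + 22.3 + 20.9 + 19.7 + 23.5 + 22.5)/10 = 21.7500
Numerator Σ_{t=1}^{9}(x_t−x̄)(x_{t+1}−x̄) = -2.9525
Denominator Σ(x_t−x̄)² = 14.7450
r_1 = -2.9525 / 14.7450 = -0.200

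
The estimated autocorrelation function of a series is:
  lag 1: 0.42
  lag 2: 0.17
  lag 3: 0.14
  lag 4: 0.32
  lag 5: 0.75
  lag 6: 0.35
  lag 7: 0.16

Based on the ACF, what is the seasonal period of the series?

5

The largest autocorrelation is r_5 = 0.75; the remaining lags stay at or below 0.42. The elevated value at lag 1 (0.42), dropping to 0.17 at lag 2, reflects decaying short-term dependence rather than seasonality.
The dominant spike at lag 5 indicates a seasonal period of 5.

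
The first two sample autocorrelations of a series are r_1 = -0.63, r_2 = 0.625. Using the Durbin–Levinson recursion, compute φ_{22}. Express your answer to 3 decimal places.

0.378

φ_{22} = (r_2 − r_1²) / (1 − r_1²)
r_1² = (-0.63)² = 0.3969
Numerator = 0.625 − 0.3969 = 0.2281; denominator = 1 − 0.3969 = 0.6031
φ_{22} = 0.2281 / 0.6031 = 0.378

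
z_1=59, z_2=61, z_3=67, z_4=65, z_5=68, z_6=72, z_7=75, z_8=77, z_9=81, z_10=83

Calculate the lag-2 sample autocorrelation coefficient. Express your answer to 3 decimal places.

0.365

Mean z̄ = (59 + 61 + 67 + 65 + 68 + 72 + 75 + 77 + 81 + 83)/10 = 70.8000
Numerator Σ_{t=1}^{8}(z_t−z̄)(z_{t+2}−z̄) = 219.5200
Denominator Σ(z_t−z̄)² = 601.6000
r_2 = 219.5200 / 601.6000 = 0.365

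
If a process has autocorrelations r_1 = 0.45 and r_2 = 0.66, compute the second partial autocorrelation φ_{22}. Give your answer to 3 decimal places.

0.574

φ_{22} = (r_2 − r_1²) / (1 − r_1²)
r_1² = (0.45)² = 0.2025
Numerator = 0.66 − 0.2025 = 0.4575; denominator = 1 − 0.2025 = 0.7975
φ_{22} = 0.4575 / 0.7975 = 0.574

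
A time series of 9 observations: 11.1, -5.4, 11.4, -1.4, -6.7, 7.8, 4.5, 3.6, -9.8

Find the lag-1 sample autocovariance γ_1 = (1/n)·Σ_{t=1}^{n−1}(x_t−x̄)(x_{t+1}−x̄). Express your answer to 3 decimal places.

Mean x̄ = (11.1 − 5.4 + 11.4 − 1.4 − 6.7 + 7.8 + 4.5 + 3.6 − 9.8)/9 = 1.6778
Σ_{t=1}^{8}(x_t−x̄)(x_{t+1}−x̄) = -190.2883
γ_1 = -190.2883 / 9 = -21.143

-21.143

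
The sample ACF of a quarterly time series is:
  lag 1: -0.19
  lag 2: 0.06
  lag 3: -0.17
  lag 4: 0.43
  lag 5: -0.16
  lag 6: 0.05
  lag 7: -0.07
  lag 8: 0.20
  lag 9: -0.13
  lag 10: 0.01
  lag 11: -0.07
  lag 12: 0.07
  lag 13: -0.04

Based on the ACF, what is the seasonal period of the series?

4

The largest autocorrelation is r_4 = 0.43, with a weaker echo at lag 8 (0.20); the remaining lags stay at or below 0.07.
The dominant spike at lag 4 indicates a seasonal period of 4.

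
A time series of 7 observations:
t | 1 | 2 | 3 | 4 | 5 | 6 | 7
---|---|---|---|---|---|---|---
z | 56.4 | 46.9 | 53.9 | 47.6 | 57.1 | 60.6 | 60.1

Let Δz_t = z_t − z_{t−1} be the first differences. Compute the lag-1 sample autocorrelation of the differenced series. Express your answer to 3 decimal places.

First differences Δz: -9.5, 7.0, -6.3, 9.5, 3.5, -0.5
Mean of differences = 0.6167
Numerator Σ(Δz_t−Δz̄)(Δz_{t+1}−Δz̄) = -147.7786
Denominator Σ(Δz_t−Δz̄)² = 279.4083
r_1(Δz) = -147.7786 / 279.4083 = -0.529

-0.529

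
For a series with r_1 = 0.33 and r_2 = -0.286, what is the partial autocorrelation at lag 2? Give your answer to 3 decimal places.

-0.443

φ_{22} = (r_2 − r_1²) / (1 − r_1²)
r_1² = (0.33)² = 0.1089
Numerator = -0.286 − 0.1089 = -0.3949; denominator = 1 − 0.1089 = 0.8911
φ_{22} = -0.3949 / 0.8911 = -0.443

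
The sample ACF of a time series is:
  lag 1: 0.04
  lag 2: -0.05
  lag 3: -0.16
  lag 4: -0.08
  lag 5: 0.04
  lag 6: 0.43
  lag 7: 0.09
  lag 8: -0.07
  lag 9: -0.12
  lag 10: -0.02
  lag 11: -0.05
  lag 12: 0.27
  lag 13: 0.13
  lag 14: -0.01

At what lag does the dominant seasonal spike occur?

The largest autocorrelation is r_6 = 0.43, with a weaker echo at lag 12 (0.27); the remaining lags stay at or below 0.13.
The dominant spike at lag 6 indicates a seasonal period of 6.

6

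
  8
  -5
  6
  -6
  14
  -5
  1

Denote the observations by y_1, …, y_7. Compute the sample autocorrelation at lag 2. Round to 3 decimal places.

Mean ȳ = (8 − 5 + 6 − 6 + 14 − 5 + 1)/7 = 1.8571
Σ(y_t−ȳ)(y_{t+2}−ȳ) = (25.4490) + (53.8776) + (50.3061) + (53.8776) + (-10.4082) = 173.1020
Denominator Σ(y_t−ȳ)² = 358.8571
r_2 = 173.1020 / 358.8571 = 0.482

0.482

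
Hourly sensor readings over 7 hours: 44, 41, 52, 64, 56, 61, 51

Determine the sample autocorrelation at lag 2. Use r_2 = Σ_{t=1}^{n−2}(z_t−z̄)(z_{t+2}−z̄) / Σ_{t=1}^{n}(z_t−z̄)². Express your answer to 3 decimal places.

Mean z̄ = (44 + 41 + 52 + 64 + 56 + 61 + 51)/7 = 52.7143
Deviations from mean: -8.7143, -11.7143, -0.7143, 11.2857, 3.2857, 8.2857, -1.7143
Numerator Σ_{t=1}^{5}(z_t−z̄)(z_{t+2}−z̄) = -40.4490
Denominator Σ(z_t−z̄)² = 423.4286
r_2 = -40.4490 / 423.4286 = -0.096

-0.096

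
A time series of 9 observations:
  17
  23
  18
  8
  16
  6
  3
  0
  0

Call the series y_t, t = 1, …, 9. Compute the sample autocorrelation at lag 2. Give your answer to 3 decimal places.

Mean ȳ = (17 + 23 + 18 + 8 + 16 + 6 + 3 + 0 + 0)/9 = 10.1111
Σ(y_t−ȳ)(y_{t+2}−ȳ) = (54.3457) + (-27.2099) + (46.4568) + (8.6790) + (-41.8765) + (41.5679) + (71.9012) = 153.8642
Denominator Σ(y_t−ȳ)² = 586.8889
r_2 = 153.8642 / 586.8889 = 0.262

0.262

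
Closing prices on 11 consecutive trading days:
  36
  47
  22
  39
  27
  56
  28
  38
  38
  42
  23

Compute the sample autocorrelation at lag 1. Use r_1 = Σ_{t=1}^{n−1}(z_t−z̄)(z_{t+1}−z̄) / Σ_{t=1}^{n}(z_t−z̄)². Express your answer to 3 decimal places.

Mean z̄ = (36 + 47 + 22 + 39 + 27 + 56 + 28 + 38 + 38 + 42 + 23)/11 = 36.0000
Numerator Σ_{t=1}^{10}(z_t−z̄)(z_{t+1}−z̄) = -641.0000
Denominator Σ(z_t−z̄)² = 1084.0000
r_1 = -641.0000 / 1084.0000 = -0.591

-0.591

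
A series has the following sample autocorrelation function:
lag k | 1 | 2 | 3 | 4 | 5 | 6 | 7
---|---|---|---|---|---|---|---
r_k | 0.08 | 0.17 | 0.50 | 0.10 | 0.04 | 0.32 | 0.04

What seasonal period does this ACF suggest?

The largest autocorrelation is r_3 = 0.50, with a weaker echo at lag 6 (0.32); the remaining lags stay at or below 0.17.
The dominant spike at lag 3 indicates a seasonal period of 3.

3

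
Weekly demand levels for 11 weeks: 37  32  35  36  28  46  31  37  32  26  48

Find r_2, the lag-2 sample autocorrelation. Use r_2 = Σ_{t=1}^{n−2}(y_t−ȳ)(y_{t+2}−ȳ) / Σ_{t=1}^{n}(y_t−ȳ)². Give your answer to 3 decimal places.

Mean ȳ = (37 + 32 + 35 + 36 + 28 + 46 + 31 + 37 + 32 + 26 + 48)/11 = 35.2727
Numerator Σ_{t=1}^{9}(y_t−ȳ)(y_{t+2}−ȳ) = 12.8512
Denominator Σ(y_t−ȳ)² = 462.1818
r_2 = 12.8512 / 462.1818 = 0.028

0.028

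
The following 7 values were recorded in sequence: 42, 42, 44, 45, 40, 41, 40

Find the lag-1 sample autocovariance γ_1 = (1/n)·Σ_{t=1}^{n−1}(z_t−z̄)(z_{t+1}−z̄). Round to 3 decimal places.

Mean z̄ = (42 + 42 + 44 + 45 + 40 + 41 + 40)/7 = 42.0000
Deviations: 0.0000, 0.0000, 2.0000, 3.0000, -2.0000, -1.0000, -2.0000
Σ_{t=1}^{6}(z_t−z̄)(z_{t+1}−z̄) = 4.0000
γ_1 = 4.0000 / 7 = 0.571

0.571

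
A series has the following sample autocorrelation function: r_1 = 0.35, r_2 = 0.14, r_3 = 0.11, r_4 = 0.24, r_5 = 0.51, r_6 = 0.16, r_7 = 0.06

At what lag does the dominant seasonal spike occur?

5

The largest autocorrelation is r_5 = 0.51; the remaining lags stay at or below 0.35. The elevated value at lag 1 (0.35), dropping to 0.14 at lag 2, reflects decaying short-term dependence rather than seasonality.
The dominant spike at lag 5 indicates a seasonal period of 5.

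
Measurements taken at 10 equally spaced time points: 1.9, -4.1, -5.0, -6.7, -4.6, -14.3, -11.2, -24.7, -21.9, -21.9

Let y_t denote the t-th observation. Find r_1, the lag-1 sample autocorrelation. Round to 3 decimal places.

0.581

Mean ȳ = (1.9 − 4.1 − 5.0 − 6.7 − 4.6 − 14.3 − 11.2 − 24.7 − 21.9 − 21.9)/10 = -11.2500
Numerator Σ_{t=1}^{9}(y_t−ȳ)(y_{t+1}−ȳ) = 432.9625
Denominator Σ(y_t−ȳ)² = 745.0850
r_1 = 432.9625 / 745.0850 = 0.581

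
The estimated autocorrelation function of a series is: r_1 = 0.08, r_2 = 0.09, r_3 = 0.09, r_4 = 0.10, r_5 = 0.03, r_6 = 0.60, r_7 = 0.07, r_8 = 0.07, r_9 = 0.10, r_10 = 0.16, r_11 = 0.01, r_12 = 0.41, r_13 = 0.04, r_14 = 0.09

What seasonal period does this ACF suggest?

6

The largest autocorrelation is r_6 = 0.60, with a weaker echo at lag 12 (0.41); the remaining lags stay at or below 0.16.
The dominant spike at lag 6 indicates a seasonal period of 6.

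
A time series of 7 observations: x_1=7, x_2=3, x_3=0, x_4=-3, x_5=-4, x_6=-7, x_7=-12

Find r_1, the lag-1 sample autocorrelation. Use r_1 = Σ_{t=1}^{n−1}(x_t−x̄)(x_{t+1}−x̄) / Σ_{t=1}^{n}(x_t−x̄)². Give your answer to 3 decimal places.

0.479

Mean x̄ = (7 + 3 + 0 − 3 − 4 − 7 − 12)/7 = -2.2857
Deviations from mean: 9.2857, 5.2857, 2.2857, -0.7143, -1.7143, -4.7143, -9.7143
Σ(x_t−x̄)(x_{t+1}−x̄) = (49.0816) + (12.0816) + (-1.6327) + (1.2245) + (8.0816) + (45.7959) = 114.6327
Denominator Σ(x_t−x̄)² = 239.4286
r_1 = 114.6327 / 239.4286 = 0.479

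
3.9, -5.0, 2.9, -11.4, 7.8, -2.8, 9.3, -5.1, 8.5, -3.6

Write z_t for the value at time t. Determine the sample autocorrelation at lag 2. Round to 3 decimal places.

Mean z̄ = (3.9 − 5.0 + 2.9 − 11.4 + 7.8 − 2.8 + 9.3 − 5.1 + 8.5 − 3.6)/10 = 0.4500
Numerator Σ_{t=1}^{8}(z_t−z̄)(z_{t+2}−z̄) = 306.3600
Denominator Σ(z_t−z̄)² = 442.9450
r_2 = 306.3600 / 442.9450 = 0.692

0.692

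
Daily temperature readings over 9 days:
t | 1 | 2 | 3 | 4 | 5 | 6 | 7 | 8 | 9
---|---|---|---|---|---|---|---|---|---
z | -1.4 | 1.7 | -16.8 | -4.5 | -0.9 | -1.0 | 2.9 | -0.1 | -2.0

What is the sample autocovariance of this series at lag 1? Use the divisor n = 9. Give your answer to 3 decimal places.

Mean z̄ = (-1.4 + 1.7 − 16.8 − 4.5 − 0.9 − 1.0 + 2.9 − 0.1 − 2.0)/9 = -2.4556
Σ_{t=1}^{8}(z_t−z̄)(z_{t+1}−z̄) = -5.3286
γ_1 = -5.3286 / 9 = -0.592

-0.592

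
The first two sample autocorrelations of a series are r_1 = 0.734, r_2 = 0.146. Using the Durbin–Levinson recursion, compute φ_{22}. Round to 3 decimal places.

-0.852

φ_{22} = (r_2 − r_1²) / (1 − r_1²)
r_1² = (0.734)² = 0.538756
Numerator = 0.146 − 0.5388 = -0.3928; denominator = 1 − 0.5388 = 0.4612
φ_{22} = -0.3928 / 0.4612 = -0.852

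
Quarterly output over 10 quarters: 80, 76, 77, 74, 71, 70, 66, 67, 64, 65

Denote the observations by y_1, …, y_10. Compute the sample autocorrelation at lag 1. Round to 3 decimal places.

0.676

Mean ȳ = (80 + 76 + 77 + 74 + 71 + 70 + 66 + 67 + 64 + 65)/10 = 71.0000
Numerator Σ_{t=1}^{9}(y_t−ȳ)(y_{t+1}−ȳ) = 188.0000
Denominator Σ(y_t−ȳ)² = 278.0000
r_1 = 188.0000 / 278.0000 = 0.676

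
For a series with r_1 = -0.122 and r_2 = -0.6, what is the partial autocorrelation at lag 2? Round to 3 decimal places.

φ_{22} = (r_2 − r_1²) / (1 − r_1²)
r_1² = (-0.122)² = 0.014884
Numerator = -0.6 − 0.0149 = -0.6149; denominator = 1 − 0.0149 = 0.9851
φ_{22} = -0.6149 / 0.9851 = -0.624

-0.624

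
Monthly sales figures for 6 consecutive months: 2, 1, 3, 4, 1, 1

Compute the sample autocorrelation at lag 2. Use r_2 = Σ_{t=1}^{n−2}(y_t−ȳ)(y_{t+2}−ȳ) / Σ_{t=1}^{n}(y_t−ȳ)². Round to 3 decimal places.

Mean ȳ = (2 + 1 + 3 + 4 + 1 + 1)/6 = 2.0000
Deviations from mean: 0.0000, -1.0000, 1.0000, 2.0000, -1.0000, -1.0000
Numerator Σ_{t=1}^{4}(y_t−ȳ)(y_{t+2}−ȳ) = -5.0000
Denominator Σ(y_t−ȳ)² = 8.0000
r_2 = -5.0000 / 8.0000 = -0.625

-0.625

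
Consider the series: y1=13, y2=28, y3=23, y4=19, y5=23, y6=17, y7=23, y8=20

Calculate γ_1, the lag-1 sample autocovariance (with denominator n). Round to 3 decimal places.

-8.289

Mean ȳ = (13 + 28 + 23 + 19 + 23 + 17 + 23 + 20)/8 = 20.7500
Deviations: -7.7500, 7.2500, 2.2500, -1.7500, 2.2500, -3.7500, 2.2500, -0.7500
Σ_{t=1}^{7}(y_t−ȳ)(y_{t+1}−ȳ) = -66.3125
γ_1 = -66.3125 / 8 = -8.289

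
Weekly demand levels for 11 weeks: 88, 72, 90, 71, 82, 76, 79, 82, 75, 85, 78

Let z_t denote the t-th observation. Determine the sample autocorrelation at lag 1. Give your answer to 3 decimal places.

-0.785

Mean z̄ = (88 + 72 + 90 + 71 + 82 + 76 + 79 + 82 + 75 + 85 + 78)/11 = 79.8182
Numerator Σ_{t=1}^{10}(z_t−z̄)(z_{t+1}−z̄) = -304.4876
Denominator Σ(z_t−z̄)² = 387.6364
r_1 = -304.4876 / 387.6364 = -0.785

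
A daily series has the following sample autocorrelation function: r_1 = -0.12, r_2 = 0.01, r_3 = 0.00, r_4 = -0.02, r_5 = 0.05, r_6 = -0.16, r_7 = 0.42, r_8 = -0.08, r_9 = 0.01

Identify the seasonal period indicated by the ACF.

The largest autocorrelation is r_7 = 0.42; the remaining lags stay at or below 0.05.
The dominant spike at lag 7 indicates a seasonal period of 7.

7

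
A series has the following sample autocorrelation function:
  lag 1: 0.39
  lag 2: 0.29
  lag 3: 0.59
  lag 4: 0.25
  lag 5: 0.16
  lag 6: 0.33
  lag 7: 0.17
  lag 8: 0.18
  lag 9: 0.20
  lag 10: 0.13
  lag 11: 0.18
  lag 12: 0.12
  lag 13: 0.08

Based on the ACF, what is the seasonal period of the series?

The largest autocorrelation is r_3 = 0.59; the remaining lags stay at or below 0.39. The elevated value at lag 1 (0.39), dropping to 0.29 at lag 2, reflects decaying short-term dependence rather than seasonality.
The dominant spike at lag 3 indicates a seasonal period of 3.

3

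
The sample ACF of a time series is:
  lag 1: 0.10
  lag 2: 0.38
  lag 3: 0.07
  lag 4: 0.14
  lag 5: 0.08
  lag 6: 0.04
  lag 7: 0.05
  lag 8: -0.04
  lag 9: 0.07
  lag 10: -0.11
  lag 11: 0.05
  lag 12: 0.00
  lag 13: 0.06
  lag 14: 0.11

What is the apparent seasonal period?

2

The largest autocorrelation is r_2 = 0.38; the remaining lags stay at or below 0.14.
The dominant spike at lag 2 indicates a seasonal period of 2.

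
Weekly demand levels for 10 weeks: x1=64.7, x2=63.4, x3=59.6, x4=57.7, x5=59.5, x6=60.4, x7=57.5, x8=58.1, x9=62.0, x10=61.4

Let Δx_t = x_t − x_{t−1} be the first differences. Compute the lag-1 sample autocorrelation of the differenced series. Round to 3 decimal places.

First differences Δx: -1.3, -3.8, -1.9, 1.8, 0.9, -2.9, 0.6, 3.9, -0.6
Mean of differences = -0.3667
Numerator Σ(Δx_t−Δx̄)(Δx_{t+1}−Δx̄) = 5.3622
Denominator Σ(Δx_t−Δx̄)² = 46.9200
r_1(Δx) = 5.3622 / 46.9200 = 0.114

0.114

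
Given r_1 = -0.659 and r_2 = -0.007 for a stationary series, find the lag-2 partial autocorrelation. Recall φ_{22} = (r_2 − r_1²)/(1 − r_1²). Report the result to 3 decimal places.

-0.780

φ_{22} = (r_2 − r_1²) / (1 − r_1²)
r_1² = (-0.659)² = 0.434281
Numerator = -0.007 − 0.4343 = -0.4413; denominator = 1 − 0.4343 = 0.5657
φ_{22} = -0.4413 / 0.5657 = -0.780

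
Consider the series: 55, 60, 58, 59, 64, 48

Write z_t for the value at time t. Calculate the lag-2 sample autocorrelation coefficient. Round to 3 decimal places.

Mean z̄ = (55 + 60 + 58 + 59 + 64 + 48)/6 = 57.3333
Σ(z_t−z̄)(z_{t+2}−z̄) = (-1.5556) + (4.4444) + (4.4444) + (-15.5556) = -8.2222
Denominator Σ(z_t−z̄)² = 147.3333
r_2 = -8.2222 / 147.3333 = -0.056

-0.056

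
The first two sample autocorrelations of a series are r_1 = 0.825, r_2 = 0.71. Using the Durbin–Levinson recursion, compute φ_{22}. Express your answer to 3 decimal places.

φ_{22} = (r_2 − r_1²) / (1 − r_1²)
r_1² = (0.825)² = 0.680625
Numerator = 0.71 − 0.6806 = 0.0294; denominator = 1 − 0.6806 = 0.3194
φ_{22} = 0.0294 / 0.3194 = 0.092

0.092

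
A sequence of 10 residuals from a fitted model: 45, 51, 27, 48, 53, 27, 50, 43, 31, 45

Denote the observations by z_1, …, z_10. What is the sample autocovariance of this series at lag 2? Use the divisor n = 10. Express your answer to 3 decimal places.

-25.800

Mean z̄ = (45 + 51 + 27 + 48 + 53 + 27 + 50 + 43 + 31 + 45)/10 = 42.0000
Σ_{t=1}^{8}(z_t−z̄)(z_{t+2}−z̄) = -258.0000
γ_2 = -258.0000 / 10 = -25.800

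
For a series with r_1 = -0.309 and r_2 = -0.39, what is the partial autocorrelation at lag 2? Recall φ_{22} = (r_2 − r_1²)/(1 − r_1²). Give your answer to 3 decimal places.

-0.537

φ_{22} = (r_2 − r_1²) / (1 − r_1²)
r_1² = (-0.309)² = 0.095481
Numerator = -0.39 − 0.0955 = -0.4855; denominator = 1 − 0.0955 = 0.9045
φ_{22} = -0.4855 / 0.9045 = -0.537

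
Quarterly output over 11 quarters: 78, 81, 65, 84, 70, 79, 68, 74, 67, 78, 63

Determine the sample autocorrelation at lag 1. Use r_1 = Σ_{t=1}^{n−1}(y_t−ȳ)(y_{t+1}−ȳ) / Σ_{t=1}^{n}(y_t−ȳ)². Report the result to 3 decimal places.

-0.570

Mean ȳ = (78 + 81 + 65 + 84 + 70 + 79 + 68 + 74 + 67 + 78 + 63)/11 = 73.3636
Numerator Σ_{t=1}^{10}(y_t−ȳ)(y_{t+1}−ȳ) = -287.4050
Denominator Σ(y_t−ȳ)² = 504.5455
r_1 = -287.4050 / 504.5455 = -0.570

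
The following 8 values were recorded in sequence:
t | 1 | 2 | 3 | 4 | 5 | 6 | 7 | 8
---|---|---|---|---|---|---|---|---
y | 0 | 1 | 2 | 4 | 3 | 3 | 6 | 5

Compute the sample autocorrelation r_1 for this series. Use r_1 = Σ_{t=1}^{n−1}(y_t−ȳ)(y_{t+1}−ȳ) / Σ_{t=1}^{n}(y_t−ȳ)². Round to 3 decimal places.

0.464

Mean ȳ = (0 + 1 + 2 + 4 + 3 + 3 + 6 + 5)/8 = 3.0000
Deviations from mean: -3.0000, -2.0000, -1.0000, 1.0000, 0.0000, 0.0000, 3.0000, 2.0000
Numerator Σ_{t=1}^{7}(y_t−ȳ)(y_{t+1}−ȳ) = 13.0000
Denominator Σ(y_t−ȳ)² = 28.0000
r_1 = 13.0000 / 28.0000 = 0.464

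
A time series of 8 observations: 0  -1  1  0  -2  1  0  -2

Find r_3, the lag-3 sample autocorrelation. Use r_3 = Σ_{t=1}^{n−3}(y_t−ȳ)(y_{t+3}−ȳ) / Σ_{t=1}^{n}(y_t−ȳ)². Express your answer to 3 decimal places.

Mean ȳ = (0 − 1 + 1 + 0 − 2 + 1 + 0 − 2)/8 = -0.3750
Σ(y_t−ȳ)(y_{t+3}−ȳ) = (0.1406) + (1.0156) + (1.8906) + (0.1406) + (2.6406) = 5.8281
Denominator Σ(y_t−ȳ)² = 9.8750
r_3 = 5.8281 / 9.8750 = 0.590

0.590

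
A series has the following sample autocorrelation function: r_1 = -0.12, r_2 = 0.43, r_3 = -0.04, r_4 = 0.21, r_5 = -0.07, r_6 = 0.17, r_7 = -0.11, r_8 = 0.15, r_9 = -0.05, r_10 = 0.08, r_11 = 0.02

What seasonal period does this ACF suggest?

The largest autocorrelation is r_2 = 0.43, with weaker echoes at lags 4 (0.21), 6 (0.17) and 8 (0.15); the remaining lags stay at or below 0.08.
The dominant spike at lag 2 indicates a seasonal period of 2.

2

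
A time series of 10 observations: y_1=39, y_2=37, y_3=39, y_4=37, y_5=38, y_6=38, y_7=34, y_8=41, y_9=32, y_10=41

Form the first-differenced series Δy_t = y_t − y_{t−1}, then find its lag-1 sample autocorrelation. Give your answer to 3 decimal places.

First differences Δy: -2, 2, -2, 1, 0, -4, 7, -9, 9
Mean of differences = 0.2222
Numerator Σ(Δy_t−Δȳ)(Δy_{t+1}−Δȳ) = -180.9383
Denominator Σ(Δy_t−Δȳ)² = 239.5556
r_1(Δy) = -180.9383 / 239.5556 = -0.755

-0.755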